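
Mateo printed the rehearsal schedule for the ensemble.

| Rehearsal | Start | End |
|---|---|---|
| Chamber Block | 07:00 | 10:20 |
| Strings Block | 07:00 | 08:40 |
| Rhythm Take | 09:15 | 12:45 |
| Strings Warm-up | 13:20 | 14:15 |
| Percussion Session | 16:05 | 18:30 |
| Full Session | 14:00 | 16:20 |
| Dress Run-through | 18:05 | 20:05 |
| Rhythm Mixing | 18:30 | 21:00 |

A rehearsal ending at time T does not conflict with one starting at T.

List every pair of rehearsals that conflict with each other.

Chamber Block & Rhythm Take, Chamber Block & Strings Block, Dress Run-through & Percussion Session, Dress Run-through & Rhythm Mixing, Full Session & Percussion Session, Full Session & Strings Warm-up

Sorted by start: Chamber Block, Strings Block, Rhythm Take, Strings Warm-up, Full Session, Percussion Session, Dress Run-through, Rhythm Mixing.
Strings Block starts before Chamber Block ends → Chamber Block and Strings Block overlap.
Rhythm Take starts before Chamber Block ends → Chamber Block and Rhythm Take overlap.
Strings Warm-up starts after Chamber Block ends; Chamber Block is clear from here.
Rhythm Take starts after Strings Block ends; Strings Block is clear from here.
Strings Warm-up starts after Rhythm Take ends; Rhythm Take is clear from here.
Full Session starts before Strings Warm-up ends → Strings Warm-up and Full Session overlap.
Percussion Session starts after Strings Warm-up ends; Strings Warm-up is clear from here.
Percussion Session starts before Full Session ends → Full Session and Percussion Session overlap.
Dress Run-through starts after Full Session ends; Full Session is clear from here.
Dress Run-through starts before Percussion Session ends → Percussion Session and Dress Run-through overlap.
Rhythm Mixing starts exactly when Percussion Session ends (back-to-back, no overlap).
Rhythm Mixing starts before Dress Run-through ends → Dress Run-through and Rhythm Mixing overlap.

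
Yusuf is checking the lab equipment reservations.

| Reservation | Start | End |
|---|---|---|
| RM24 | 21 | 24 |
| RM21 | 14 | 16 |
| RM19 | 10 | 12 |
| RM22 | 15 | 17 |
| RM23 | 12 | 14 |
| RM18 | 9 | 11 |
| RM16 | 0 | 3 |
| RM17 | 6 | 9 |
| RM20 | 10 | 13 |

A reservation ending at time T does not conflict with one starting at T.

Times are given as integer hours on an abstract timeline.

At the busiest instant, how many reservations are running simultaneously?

3

Walk through starts and ends in time order (an end at T is processed before a start at T):
0 start RM16 → 1
3 end RM16 → 0
6 start RM17 → 1
9 end RM17 → 0
9 start RM18 → 1
10 start RM19 → 2
10 start RM20 → 3
11 end RM18 → 2
12 end RM19 → 1
12 start RM23 → 2
13 end RM20 → 1
14 end RM23 → 0
14 start RM21 → 1
15 start RM22 → 2
16 end RM21 → 1
17 end RM22 → 0
21 start RM24 → 1
24 end RM24 → 0
Peak is 3, at 10 (RM18, RM19, RM20).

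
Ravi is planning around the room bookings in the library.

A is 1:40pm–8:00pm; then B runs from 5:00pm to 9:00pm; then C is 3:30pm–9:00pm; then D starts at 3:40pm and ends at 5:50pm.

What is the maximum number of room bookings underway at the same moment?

Walk through starts and ends in time order (an end at T is processed before a start at T):
1:40pm start A → 1
3:30pm start C → 2
3:40pm start D → 3
5:00pm start B → 4
5:50pm end D → 3
8:00pm end A → 2
9:00pm end B → 1
9:00pm end C → 0
Peak is 4, at 5:00pm (A, B, C, D).

4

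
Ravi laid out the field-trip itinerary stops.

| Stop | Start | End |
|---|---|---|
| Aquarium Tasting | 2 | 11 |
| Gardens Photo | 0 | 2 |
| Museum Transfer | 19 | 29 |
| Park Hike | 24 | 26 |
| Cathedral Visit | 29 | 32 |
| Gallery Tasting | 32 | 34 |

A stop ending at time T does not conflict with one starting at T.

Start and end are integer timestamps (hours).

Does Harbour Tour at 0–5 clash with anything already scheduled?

Gardens Photo: starts 0 before Harbour Tour ends 5, and ends 2 after Harbour Tour starts 0 → overlap.
Aquarium Tasting: starts 2 before Harbour Tour ends 5, and ends 11 after Harbour Tour starts 0 → overlap.
Museum Transfer: starts 19 at or after Harbour Tour ends 5 → clear.
Park Hike: starts 24 at or after Harbour Tour ends 5 → clear.
Cathedral Visit: starts 29 at or after Harbour Tour ends 5 → clear.
Gallery Tasting: starts 32 at or after Harbour Tour ends 5 → clear.
Harbour Tour overlaps Aquarium Tasting, Gardens Photo.

Yes — it overlaps Aquarium Tasting, Gardens Photo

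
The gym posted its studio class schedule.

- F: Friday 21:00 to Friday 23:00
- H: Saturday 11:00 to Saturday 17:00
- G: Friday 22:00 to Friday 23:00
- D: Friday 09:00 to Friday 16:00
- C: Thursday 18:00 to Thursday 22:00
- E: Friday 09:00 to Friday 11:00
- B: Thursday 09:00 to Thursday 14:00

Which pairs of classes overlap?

D & E, F & G

Sorted by start: B, C, D, E, F, G, H.
C starts after B ends; B is clear from here.
D starts after C ends; C is clear from here.
E starts before D ends → D and E overlap.
F starts after D ends; D is clear from here.
F starts after E ends; E is clear from here.
G starts before F ends → F and G overlap.
H starts after F ends.
H starts after G ends.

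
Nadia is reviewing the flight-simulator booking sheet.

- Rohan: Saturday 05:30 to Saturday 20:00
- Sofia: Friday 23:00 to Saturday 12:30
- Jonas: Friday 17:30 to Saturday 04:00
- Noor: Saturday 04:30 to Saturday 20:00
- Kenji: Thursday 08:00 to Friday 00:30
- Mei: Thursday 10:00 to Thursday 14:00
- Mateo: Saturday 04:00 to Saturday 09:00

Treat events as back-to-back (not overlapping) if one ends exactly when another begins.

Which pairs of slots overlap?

Check each pair: they overlap iff neither finishes before the other starts.
Sorted by start: Kenji, Mei, Jonas, Sofia, Mateo, Noor, Rohan.
Mei starts before Kenji ends → Kenji and Mei overlap.
Jonas starts after Kenji ends — done with Kenji.
Jonas starts after Mei ends — done with Mei.
Sofia starts before Jonas ends → Jonas and Sofia overlap.
Mateo starts exactly when Jonas ends (back-to-back, no overlap) — done with Jonas.
Mateo starts before Sofia ends → Sofia and Mateo overlap.
Noor starts before Sofia ends → Sofia and Noor overlap.
Rohan starts before Sofia ends → Sofia and Rohan overlap.
Noor starts before Mateo ends → Mateo and Noor overlap.
Rohan starts before Mateo ends → Mateo and Rohan overlap.
Rohan starts before Noor ends → Noor and Rohan overlap.

Jonas & Sofia, Kenji & Mei, Mateo & Noor, Mateo & Rohan, Mateo & Sofia, Noor & Rohan, Noor & Sofia, Rohan & Sofia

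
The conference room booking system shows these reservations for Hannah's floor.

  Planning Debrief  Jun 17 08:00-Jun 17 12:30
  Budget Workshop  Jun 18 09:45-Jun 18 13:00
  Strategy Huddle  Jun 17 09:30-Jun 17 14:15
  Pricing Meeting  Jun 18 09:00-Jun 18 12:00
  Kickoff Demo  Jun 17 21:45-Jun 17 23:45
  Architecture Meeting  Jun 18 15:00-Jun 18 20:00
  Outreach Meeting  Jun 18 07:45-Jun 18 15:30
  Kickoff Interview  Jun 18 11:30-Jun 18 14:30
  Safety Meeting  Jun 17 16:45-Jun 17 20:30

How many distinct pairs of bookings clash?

8

Sorted by start: Planning Debrief, Strategy Huddle, Safety Meeting, Kickoff Demo, Outreach Meeting, Pricing Meeting, Budget Workshop, Kickoff Interview, Architecture Meeting.
Strategy Huddle starts before Planning Debrief ends → Planning Debrief and Strategy Huddle overlap.
Safety Meeting starts after Planning Debrief ends, so nothing later overlaps Planning Debrief either.
Safety Meeting starts after Strategy Huddle ends, so nothing later overlaps Strategy Huddle either.
Kickoff Demo starts after Safety Meeting ends, so nothing later overlaps Safety Meeting either.
Outreach Meeting starts after Kickoff Demo ends, so nothing later overlaps Kickoff Demo either.
Pricing Meeting starts before Outreach Meeting ends → Outreach Meeting and Pricing Meeting overlap.
Budget Workshop starts before Outreach Meeting ends → Outreach Meeting and Budget Workshop overlap.
Kickoff Interview starts before Outreach Meeting ends → Outreach Meeting and Kickoff Interview overlap.
Architecture Meeting starts before Outreach Meeting ends → Outreach Meeting and Architecture Meeting overlap.
Budget Workshop starts before Pricing Meeting ends → Pricing Meeting and Budget Workshop overlap.
Kickoff Interview starts before Pricing Meeting ends → Pricing Meeting and Kickoff Interview overlap.
Architecture Meeting starts after Pricing Meeting ends.
Kickoff Interview starts before Budget Workshop ends → Budget Workshop and Kickoff Interview overlap.
Architecture Meeting starts after Budget Workshop ends.
Architecture Meeting starts after Kickoff Interview ends.
Overlapping pairs: Architecture Meeting & Outreach Meeting, Budget Workshop & Kickoff Interview, Budget Workshop & Outreach Meeting, Budget Workshop & Pricing Meeting, Kickoff Interview & Outreach Meeting, Kickoff Interview & Pricing Meeting, Outreach Meeting & Pricing Meeting, Planning Debrief & Strategy Huddle — 8 in total.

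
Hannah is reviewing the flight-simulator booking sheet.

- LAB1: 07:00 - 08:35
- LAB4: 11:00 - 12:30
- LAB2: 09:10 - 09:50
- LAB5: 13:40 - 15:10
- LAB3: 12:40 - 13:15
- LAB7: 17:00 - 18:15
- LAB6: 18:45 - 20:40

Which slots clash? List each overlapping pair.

none

Check each pair: they overlap iff neither finishes before the other starts.
Sorted by start: LAB1, LAB2, LAB4, LAB3, LAB5, LAB7, LAB6.
LAB2 starts after LAB1 ends — done with LAB1.
LAB4 starts after LAB2 ends — done with LAB2.
LAB3 starts after LAB4 ends — done with LAB4.
LAB5 starts after LAB3 ends — done with LAB3.
LAB7 starts after LAB5 ends — done with LAB5.
LAB6 starts after LAB7 ends.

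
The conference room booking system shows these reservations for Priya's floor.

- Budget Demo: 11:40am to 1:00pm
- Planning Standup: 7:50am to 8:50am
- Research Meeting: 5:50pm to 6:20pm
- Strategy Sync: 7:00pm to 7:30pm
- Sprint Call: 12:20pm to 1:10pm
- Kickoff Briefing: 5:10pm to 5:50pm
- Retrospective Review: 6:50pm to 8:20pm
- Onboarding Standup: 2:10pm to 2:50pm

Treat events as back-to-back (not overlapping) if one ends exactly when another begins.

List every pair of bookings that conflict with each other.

Budget Demo & Sprint Call, Retrospective Review & Strategy Sync

Check each pair: they overlap iff neither finishes before the other starts.
Sorted by start: Planning Standup, Budget Demo, Sprint Call, Onboarding Standup, Kickoff Briefing, Research Meeting, Retrospective Review, Strategy Sync.
Budget Demo starts after Planning Standup ends, so Planning Standup has no further overlaps.
Sprint Call starts before Budget Demo ends → Budget Demo and Sprint Call overlap.
Onboarding Standup starts after Budget Demo ends, so Budget Demo has no further overlaps.
Onboarding Standup starts after Sprint Call ends, so Sprint Call has no further overlaps.
Kickoff Briefing starts after Onboarding Standup ends, so Onboarding Standup has no further overlaps.
Research Meeting starts exactly when Kickoff Briefing ends (back-to-back, no overlap), so Kickoff Briefing has no further overlaps.
Retrospective Review starts after Research Meeting ends, so Research Meeting has no further overlaps.
Strategy Sync starts before Retrospective Review ends → Retrospective Review and Strategy Sync overlap.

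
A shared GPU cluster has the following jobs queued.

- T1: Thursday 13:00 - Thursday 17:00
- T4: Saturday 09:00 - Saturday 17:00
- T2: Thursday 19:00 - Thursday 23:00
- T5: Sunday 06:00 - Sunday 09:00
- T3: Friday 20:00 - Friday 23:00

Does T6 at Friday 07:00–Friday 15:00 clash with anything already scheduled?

No — it doesn't clash with anything

T1: ends Thursday 17:00 at or before T6 starts Friday 07:00 → clear.
T2: ends Thursday 23:00 at or before T6 starts Friday 07:00 → clear.
T3: starts Friday 20:00 at or after T6 ends Friday 15:00 → clear.
T4: starts Saturday 09:00 at or after T6 ends Friday 15:00 → clear.
T5: starts Sunday 06:00 at or after T6 ends Friday 15:00 → clear.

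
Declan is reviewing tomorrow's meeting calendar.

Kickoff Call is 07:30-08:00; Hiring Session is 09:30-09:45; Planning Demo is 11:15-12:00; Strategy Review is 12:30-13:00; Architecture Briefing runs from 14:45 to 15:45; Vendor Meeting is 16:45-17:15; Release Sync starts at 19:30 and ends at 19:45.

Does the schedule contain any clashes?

Check each pair: they overlap iff neither finishes before the other starts.
Sorted by start: Kickoff Call, Hiring Session, Planning Demo, Strategy Review, Architecture Briefing, Vendor Meeting, Release Sync.
Hiring Session starts after Kickoff Call ends — done with Kickoff Call.
Planning Demo starts after Hiring Session ends — done with Hiring Session.
Strategy Review starts after Planning Demo ends — done with Planning Demo.
Architecture Briefing starts after Strategy Review ends — done with Strategy Review.
Vendor Meeting starts after Architecture Briefing ends — done with Architecture Briefing.
Release Sync starts after Vendor Meeting ends.
Every pair is clear; the schedule has no overlaps.

No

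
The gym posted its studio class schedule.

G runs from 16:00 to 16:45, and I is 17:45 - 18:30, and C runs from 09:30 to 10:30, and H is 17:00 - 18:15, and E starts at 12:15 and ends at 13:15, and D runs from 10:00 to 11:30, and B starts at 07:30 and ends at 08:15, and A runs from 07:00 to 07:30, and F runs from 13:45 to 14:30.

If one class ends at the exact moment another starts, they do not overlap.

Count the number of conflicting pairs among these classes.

Sorted by start: A, B, C, D, E, F, G, H, I.
B starts exactly when A ends (back-to-back, no overlap); A is clear from here.
C starts after B ends; B is clear from here.
D starts before C ends → C and D overlap.
E starts after C ends; C is clear from here.
E starts after D ends; D is clear from here.
F starts after E ends; E is clear from here.
G starts after F ends; F is clear from here.
H starts after G ends; G is clear from here.
I starts before H ends → H and I overlap.
Overlapping pairs: C & D, H & I — 2 in total.

2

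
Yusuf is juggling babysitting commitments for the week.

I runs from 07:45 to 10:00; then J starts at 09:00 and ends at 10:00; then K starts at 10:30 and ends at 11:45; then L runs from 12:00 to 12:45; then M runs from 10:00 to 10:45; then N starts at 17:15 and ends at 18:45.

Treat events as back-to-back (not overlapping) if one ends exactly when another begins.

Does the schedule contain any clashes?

Yes

Sorted by start: I, J, M, K, L, N.
J starts before I ends → I and J overlap.
That's a conflict, so the schedule is not conflict-free.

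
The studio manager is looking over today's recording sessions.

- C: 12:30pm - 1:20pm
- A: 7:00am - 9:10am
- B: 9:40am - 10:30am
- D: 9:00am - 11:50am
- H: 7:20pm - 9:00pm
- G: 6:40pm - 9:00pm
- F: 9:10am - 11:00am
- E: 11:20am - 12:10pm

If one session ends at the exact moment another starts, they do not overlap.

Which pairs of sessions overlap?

A & D, B & D, B & F, D & E, D & F, G & H

Sorted by start: A, D, F, B, E, C, G, H.
D starts before A ends → A and D overlap.
F starts exactly when A ends (back-to-back, no overlap), so A has no further overlaps.
F starts before D ends → D and F overlap.
B starts before D ends → D and B overlap.
E starts before D ends → D and E overlap.
C starts after D ends, so D has no further overlaps.
B starts before F ends → F and B overlap.
E starts after F ends, so F has no further overlaps.
E starts after B ends, so B has no further overlaps.
C starts after E ends, so E has no further overlaps.
G starts after C ends, so C has no further overlaps.
H starts before G ends → G and H overlap.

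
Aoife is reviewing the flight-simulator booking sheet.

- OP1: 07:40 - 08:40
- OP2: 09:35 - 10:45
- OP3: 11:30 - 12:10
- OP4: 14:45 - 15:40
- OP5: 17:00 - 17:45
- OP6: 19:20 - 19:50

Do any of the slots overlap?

No

Sorted by start: OP1, OP2, OP3, OP4, OP5, OP6.
OP2 starts after OP1 ends; OP1 is clear from here.
OP3 starts after OP2 ends; OP2 is clear from here.
OP4 starts after OP3 ends; OP3 is clear from here.
OP5 starts after OP4 ends; OP4 is clear from here.
OP6 starts after OP5 ends.
Every pair is clear; the schedule has no overlaps.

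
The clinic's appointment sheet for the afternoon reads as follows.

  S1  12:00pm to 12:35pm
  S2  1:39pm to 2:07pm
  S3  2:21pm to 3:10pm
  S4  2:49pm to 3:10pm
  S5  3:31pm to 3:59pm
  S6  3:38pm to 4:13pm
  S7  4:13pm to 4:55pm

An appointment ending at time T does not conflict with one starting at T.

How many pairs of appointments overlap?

2

Sorted by start: S1, S2, S3, S4, S5, S6, S7.
S2 starts after S1 ends, so S1 has no further overlaps.
S3 starts after S2 ends, so S2 has no further overlaps.
S4 starts before S3 ends → S3 and S4 overlap.
S5 starts after S3 ends, so S3 has no further overlaps.
S5 starts after S4 ends, so S4 has no further overlaps.
S6 starts before S5 ends → S5 and S6 overlap.
S7 starts after S5 ends.
S7 starts exactly when S6 ends (back-to-back, no overlap).
Overlapping pairs: S3 & S4, S5 & S6 — 2 in total.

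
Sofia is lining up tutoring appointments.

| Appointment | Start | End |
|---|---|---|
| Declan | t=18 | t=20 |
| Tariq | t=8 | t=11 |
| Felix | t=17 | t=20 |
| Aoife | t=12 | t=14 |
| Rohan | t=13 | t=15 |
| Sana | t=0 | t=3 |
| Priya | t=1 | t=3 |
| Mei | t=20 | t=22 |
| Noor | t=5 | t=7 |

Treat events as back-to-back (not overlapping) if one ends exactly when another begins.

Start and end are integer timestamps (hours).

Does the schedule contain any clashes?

Sorted by start: Sana, Priya, Noor, Tariq, Aoife, Rohan, Felix, Declan, Mei.
Priya starts before Sana ends → Sana and Priya overlap.
That's a conflict, so the schedule is not conflict-free.

Yes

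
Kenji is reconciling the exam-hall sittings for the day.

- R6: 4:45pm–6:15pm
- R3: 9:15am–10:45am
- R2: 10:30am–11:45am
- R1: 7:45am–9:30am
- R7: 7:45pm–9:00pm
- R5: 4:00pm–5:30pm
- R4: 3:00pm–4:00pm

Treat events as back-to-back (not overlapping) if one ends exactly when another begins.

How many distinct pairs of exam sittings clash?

Sorted by start: R1, R3, R2, R4, R5, R6, R7.
R3 starts before R1 ends → R1 and R3 overlap.
R2 starts after R1 ends, so nothing later overlaps R1 either.
R2 starts before R3 ends → R3 and R2 overlap.
R4 starts after R3 ends, so nothing later overlaps R3 either.
R4 starts after R2 ends, so nothing later overlaps R2 either.
R5 starts exactly when R4 ends (back-to-back, no overlap), so nothing later overlaps R4 either.
R6 starts before R5 ends → R5 and R6 overlap.
R7 starts after R5 ends.
R7 starts after R6 ends.
Overlapping pairs: R1 & R3, R2 & R3, R5 & R6 — 3 in total.

3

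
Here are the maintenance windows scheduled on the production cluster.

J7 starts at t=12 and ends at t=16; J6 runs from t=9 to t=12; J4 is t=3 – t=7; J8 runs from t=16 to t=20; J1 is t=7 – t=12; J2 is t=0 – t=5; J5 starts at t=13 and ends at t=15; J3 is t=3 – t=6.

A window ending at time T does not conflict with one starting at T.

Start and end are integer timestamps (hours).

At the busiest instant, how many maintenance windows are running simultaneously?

Sweep the timeline, counting +1 at each start and −1 at each end (ends before starts at a tie):
t=0 start J2 → 1
t=3 start J3 → 2
t=3 start J4 → 3
t=5 end J2 → 2
t=6 end J3 → 1
t=7 end J4 → 0
t=7 start J1 → 1
t=9 start J6 → 2
t=12 end J1 → 1
t=12 end J6 → 0
t=12 start J7 → 1
t=13 start J5 → 2
t=15 end J5 → 1
t=16 end J7 → 0
t=16 start J8 → 1
t=20 end J8 → 0
Peak is 3, at t=3 (J2, J3, J4).

3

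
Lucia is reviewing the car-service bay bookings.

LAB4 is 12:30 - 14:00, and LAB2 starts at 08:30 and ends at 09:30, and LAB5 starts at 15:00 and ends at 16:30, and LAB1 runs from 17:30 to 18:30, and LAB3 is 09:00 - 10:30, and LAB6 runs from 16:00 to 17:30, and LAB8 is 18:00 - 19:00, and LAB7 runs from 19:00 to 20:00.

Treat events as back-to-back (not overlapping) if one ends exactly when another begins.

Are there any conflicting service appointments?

Sorted by start: LAB2, LAB3, LAB4, LAB5, LAB6, LAB1, LAB8, LAB7.
LAB3 starts before LAB2 ends → LAB2 and LAB3 overlap.
That's a conflict, so the schedule is not conflict-free.

Yes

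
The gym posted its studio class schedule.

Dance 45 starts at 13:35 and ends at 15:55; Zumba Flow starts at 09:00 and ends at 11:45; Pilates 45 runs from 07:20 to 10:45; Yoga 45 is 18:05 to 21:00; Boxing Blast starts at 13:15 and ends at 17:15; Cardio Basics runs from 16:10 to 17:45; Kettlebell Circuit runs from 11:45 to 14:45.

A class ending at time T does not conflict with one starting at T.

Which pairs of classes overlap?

Boxing Blast & Cardio Basics, Boxing Blast & Dance 45, Boxing Blast & Kettlebell Circuit, Dance 45 & Kettlebell Circuit, Pilates 45 & Zumba Flow

Check each pair: they overlap iff neither finishes before the other starts.
Sorted by start: Pilates 45, Zumba Flow, Kettlebell Circuit, Boxing Blast, Dance 45, Cardio Basics, Yoga 45.
Zumba Flow starts before Pilates 45 ends → Pilates 45 and Zumba Flow overlap.
Kettlebell Circuit starts after Pilates 45 ends, so nothing later overlaps Pilates 45 either.
Kettlebell Circuit starts exactly when Zumba Flow ends (back-to-back, no overlap), so nothing later overlaps Zumba Flow either.
Boxing Blast starts before Kettlebell Circuit ends → Kettlebell Circuit and Boxing Blast overlap.
Dance 45 starts before Kettlebell Circuit ends → Kettlebell Circuit and Dance 45 overlap.
Cardio Basics starts after Kettlebell Circuit ends, so nothing later overlaps Kettlebell Circuit either.
Dance 45 starts before Boxing Blast ends → Boxing Blast and Dance 45 overlap.
Cardio Basics starts before Boxing Blast ends → Boxing Blast and Cardio Basics overlap.
Yoga 45 starts after Boxing Blast ends.
Cardio Basics starts after Dance 45 ends, so nothing later overlaps Dance 45 either.
Yoga 45 starts after Cardio Basics ends.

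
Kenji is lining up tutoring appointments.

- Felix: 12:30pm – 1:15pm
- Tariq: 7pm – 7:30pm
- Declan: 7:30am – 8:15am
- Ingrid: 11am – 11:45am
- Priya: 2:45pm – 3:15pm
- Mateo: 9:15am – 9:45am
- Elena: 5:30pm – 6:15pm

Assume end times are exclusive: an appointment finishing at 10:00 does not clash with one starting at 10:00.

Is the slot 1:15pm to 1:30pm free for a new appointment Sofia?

Yes — the slot is free

Declan: ends 8:15am at or before Sofia starts 1:15pm → clear.
Mateo: ends 9:45am at or before Sofia starts 1:15pm → clear.
Ingrid: ends 11:45am at or before Sofia starts 1:15pm → clear.
Felix: ends 1:15pm at or before Sofia starts 1:15pm → clear.
Priya: starts 2:45pm at or after Sofia ends 1:30pm → clear.
Elena: starts 5:30pm at or after Sofia ends 1:30pm → clear.
Tariq: starts 7pm at or after Sofia ends 1:30pm → clear.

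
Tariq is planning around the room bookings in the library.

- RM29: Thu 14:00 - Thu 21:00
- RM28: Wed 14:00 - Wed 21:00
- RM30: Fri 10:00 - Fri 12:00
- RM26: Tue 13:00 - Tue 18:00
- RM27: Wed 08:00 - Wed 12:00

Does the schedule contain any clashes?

No

Sorted by start: RM26, RM27, RM28, RM29, RM30.
RM27 starts after RM26 ends — done with RM26.
RM28 starts after RM27 ends — done with RM27.
RM29 starts after RM28 ends — done with RM28.
RM30 starts after RM29 ends.
Every pair is clear; the schedule has no overlaps.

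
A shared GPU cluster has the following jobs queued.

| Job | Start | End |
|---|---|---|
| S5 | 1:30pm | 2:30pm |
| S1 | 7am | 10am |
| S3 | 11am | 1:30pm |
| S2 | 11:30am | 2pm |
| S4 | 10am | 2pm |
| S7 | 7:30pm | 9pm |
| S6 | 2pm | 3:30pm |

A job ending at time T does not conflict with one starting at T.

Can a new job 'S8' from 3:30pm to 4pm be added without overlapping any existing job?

Yes — the slot is free

S1: ends 10am at or before S8 starts 3:30pm → clear.
S4: ends 2pm at or before S8 starts 3:30pm → clear.
S3: ends 1:30pm at or before S8 starts 3:30pm → clear.
S2: ends 2pm at or before S8 starts 3:30pm → clear.
S5: ends 2:30pm at or before S8 starts 3:30pm → clear.
S6: ends 3:30pm at or before S8 starts 3:30pm → clear.
S7: starts 7:30pm at or after S8 ends 4pm → clear.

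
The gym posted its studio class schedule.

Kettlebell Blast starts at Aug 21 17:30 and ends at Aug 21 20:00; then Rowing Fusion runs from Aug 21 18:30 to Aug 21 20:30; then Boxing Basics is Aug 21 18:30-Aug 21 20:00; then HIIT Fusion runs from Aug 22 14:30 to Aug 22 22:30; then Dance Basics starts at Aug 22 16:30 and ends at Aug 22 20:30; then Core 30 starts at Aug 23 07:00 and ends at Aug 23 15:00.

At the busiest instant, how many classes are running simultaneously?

Walk through starts and ends in time order (an end at T is processed before a start at T):
Aug 21 17:30 start Kettlebell Blast → 1
Aug 21 18:30 start Boxing Basics → 2
Aug 21 18:30 start Rowing Fusion → 3
Aug 21 20:00 end Boxing Basics → 2
Aug 21 20:00 end Kettlebell Blast → 1
Aug 21 20:30 end Rowing Fusion → 0
Aug 22 14:30 start HIIT Fusion → 1
Aug 22 16:30 start Dance Basics → 2
Aug 22 20:30 end Dance Basics → 1
Aug 22 22:30 end HIIT Fusion → 0
Aug 23 07:00 start Core 30 → 1
Aug 23 15:00 end Core 30 → 0
Peak is 3, at Aug 21 18:30 (Boxing Basics, Kettlebell Blast, Rowing Fusion).

3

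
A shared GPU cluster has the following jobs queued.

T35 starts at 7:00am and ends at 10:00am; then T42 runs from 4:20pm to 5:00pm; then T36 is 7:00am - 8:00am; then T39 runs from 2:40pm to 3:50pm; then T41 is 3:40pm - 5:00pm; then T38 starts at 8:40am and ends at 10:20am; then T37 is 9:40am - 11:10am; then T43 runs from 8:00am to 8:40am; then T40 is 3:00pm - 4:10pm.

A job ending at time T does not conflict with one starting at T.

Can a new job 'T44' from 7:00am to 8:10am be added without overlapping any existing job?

T35: starts 7:00am before T44 ends 8:10am, and ends 10:00am after T44 starts 7:00am → overlap.
T36: starts 7:00am before T44 ends 8:10am, and ends 8:00am after T44 starts 7:00am → overlap.
T43: starts 8:00am before T44 ends 8:10am, and ends 8:40am after T44 starts 7:00am → overlap.
T38: starts 8:40am at or after T44 ends 8:10am → clear.
T37: starts 9:40am at or after T44 ends 8:10am → clear.
T39: starts 2:40pm at or after T44 ends 8:10am → clear.
T40: starts 3:00pm at or after T44 ends 8:10am → clear.
T41: starts 3:40pm at or after T44 ends 8:10am → clear.
T42: starts 4:20pm at or after T44 ends 8:10am → clear.
T44 overlaps T35, T36, T43.

No — it overlaps T35, T36, T43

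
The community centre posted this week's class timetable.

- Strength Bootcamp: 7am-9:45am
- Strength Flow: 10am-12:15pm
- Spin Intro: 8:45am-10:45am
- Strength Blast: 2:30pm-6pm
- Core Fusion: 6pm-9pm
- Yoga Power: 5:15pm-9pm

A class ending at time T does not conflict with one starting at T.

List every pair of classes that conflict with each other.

Core Fusion & Yoga Power, Spin Intro & Strength Bootcamp, Spin Intro & Strength Flow, Strength Blast & Yoga Power

Sorted by start: Strength Bootcamp, Spin Intro, Strength Flow, Strength Blast, Yoga Power, Core Fusion.
Spin Intro starts before Strength Bootcamp ends → Strength Bootcamp and Spin Intro overlap.
Strength Flow starts after Strength Bootcamp ends, so Strength Bootcamp has no further overlaps.
Strength Flow starts before Spin Intro ends → Spin Intro and Strength Flow overlap.
Strength Blast starts after Spin Intro ends, so Spin Intro has no further overlaps.
Strength Blast starts after Strength Flow ends, so Strength Flow has no further overlaps.
Yoga Power starts before Strength Blast ends → Strength Blast and Yoga Power overlap.
Core Fusion starts exactly when Strength Blast ends (back-to-back, no overlap).
Core Fusion starts before Yoga Power ends → Yoga Power and Core Fusion overlap.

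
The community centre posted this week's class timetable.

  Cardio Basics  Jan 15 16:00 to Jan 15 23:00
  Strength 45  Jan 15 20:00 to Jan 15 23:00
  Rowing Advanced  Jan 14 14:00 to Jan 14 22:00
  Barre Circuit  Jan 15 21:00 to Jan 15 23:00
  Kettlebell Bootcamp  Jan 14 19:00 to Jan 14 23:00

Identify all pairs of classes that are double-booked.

Barre Circuit & Cardio Basics, Barre Circuit & Strength 45, Cardio Basics & Strength 45, Kettlebell Bootcamp & Rowing Advanced

Check each pair: they overlap iff neither finishes before the other starts.
Sorted by start: Rowing Advanced, Kettlebell Bootcamp, Cardio Basics, Strength 45, Barre Circuit.
Kettlebell Bootcamp starts before Rowing Advanced ends → Rowing Advanced and Kettlebell Bootcamp overlap.
Cardio Basics starts after Rowing Advanced ends; Rowing Advanced is clear from here.
Cardio Basics starts after Kettlebell Bootcamp ends; Kettlebell Bootcamp is clear from here.
Strength 45 starts before Cardio Basics ends → Cardio Basics and Strength 45 overlap.
Barre Circuit starts before Cardio Basics ends → Cardio Basics and Barre Circuit overlap.
Barre Circuit starts before Strength 45 ends → Strength 45 and Barre Circuit overlap.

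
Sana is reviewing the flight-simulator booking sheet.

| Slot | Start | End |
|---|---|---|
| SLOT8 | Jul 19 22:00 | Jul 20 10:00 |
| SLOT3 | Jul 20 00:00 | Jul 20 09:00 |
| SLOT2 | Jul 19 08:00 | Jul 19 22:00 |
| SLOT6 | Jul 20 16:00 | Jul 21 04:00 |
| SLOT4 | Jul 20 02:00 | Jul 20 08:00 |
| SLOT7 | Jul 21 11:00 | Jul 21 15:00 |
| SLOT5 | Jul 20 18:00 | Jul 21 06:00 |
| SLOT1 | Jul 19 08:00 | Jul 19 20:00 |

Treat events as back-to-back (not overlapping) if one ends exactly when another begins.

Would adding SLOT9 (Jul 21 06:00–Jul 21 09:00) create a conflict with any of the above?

No — it doesn't clash with anything

SLOT1: ends Jul 19 20:00 at or before SLOT9 starts Jul 21 06:00 → clear.
SLOT2: ends Jul 19 22:00 at or before SLOT9 starts Jul 21 06:00 → clear.
SLOT8: ends Jul 20 10:00 at or before SLOT9 starts Jul 21 06:00 → clear.
SLOT3: ends Jul 20 09:00 at or before SLOT9 starts Jul 21 06:00 → clear.
SLOT4: ends Jul 20 08:00 at or before SLOT9 starts Jul 21 06:00 → clear.
SLOT6: ends Jul 21 04:00 at or before SLOT9 starts Jul 21 06:00 → clear.
SLOT5: ends Jul 21 06:00 at or before SLOT9 starts Jul 21 06:00 → clear.
SLOT7: starts Jul 21 11:00 at or after SLOT9 ends Jul 21 09:00 → clear.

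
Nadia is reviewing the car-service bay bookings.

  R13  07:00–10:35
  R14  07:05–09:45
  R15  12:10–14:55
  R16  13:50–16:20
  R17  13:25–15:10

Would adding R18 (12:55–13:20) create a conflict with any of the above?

Yes — it overlaps R15

R13: ends 10:35 at or before R18 starts 12:55 → clear.
R14: ends 09:45 at or before R18 starts 12:55 → clear.
R15: starts 12:10 before R18 ends 13:20, and ends 14:55 after R18 starts 12:55 → overlap.
R17: starts 13:25 at or after R18 ends 13:20 → clear.
R16: starts 13:50 at or after R18 ends 13:20 → clear.
R18 overlaps R15.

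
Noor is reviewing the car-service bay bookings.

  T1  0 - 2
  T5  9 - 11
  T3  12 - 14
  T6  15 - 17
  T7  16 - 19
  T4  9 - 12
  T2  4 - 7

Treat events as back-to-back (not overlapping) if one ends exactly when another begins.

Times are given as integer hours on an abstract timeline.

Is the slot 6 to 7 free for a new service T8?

T1: ends 2 at or before T8 starts 6 → clear.
T2: starts 4 before T8 ends 7, and ends 7 after T8 starts 6 → overlap.
T4: starts 9 at or after T8 ends 7 → clear.
T5: starts 9 at or after T8 ends 7 → clear.
T3: starts 12 at or after T8 ends 7 → clear.
T6: starts 15 at or after T8 ends 7 → clear.
T7: starts 16 at or after T8 ends 7 → clear.
T8 overlaps T2.

No — it overlaps T2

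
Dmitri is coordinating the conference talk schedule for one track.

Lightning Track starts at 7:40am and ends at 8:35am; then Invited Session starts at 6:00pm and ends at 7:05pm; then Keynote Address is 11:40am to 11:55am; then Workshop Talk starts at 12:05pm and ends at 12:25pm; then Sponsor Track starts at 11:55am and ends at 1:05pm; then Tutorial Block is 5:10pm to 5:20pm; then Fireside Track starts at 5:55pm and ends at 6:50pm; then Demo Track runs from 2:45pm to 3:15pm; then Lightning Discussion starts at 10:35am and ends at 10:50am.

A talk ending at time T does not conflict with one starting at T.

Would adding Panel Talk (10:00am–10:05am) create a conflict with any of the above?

Lightning Track: ends 8:35am at or before Panel Talk starts 10:00am → clear.
Lightning Discussion: starts 10:35am at or after Panel Talk ends 10:05am → clear.
Keynote Address: starts 11:40am at or after Panel Talk ends 10:05am → clear.
Sponsor Track: starts 11:55am at or after Panel Talk ends 10:05am → clear.
Workshop Talk: starts 12:05pm at or after Panel Talk ends 10:05am → clear.
Demo Track: starts 2:45pm at or after Panel Talk ends 10:05am → clear.
Tutorial Block: starts 5:10pm at or after Panel Talk ends 10:05am → clear.
Fireside Track: starts 5:55pm at or after Panel Talk ends 10:05am → clear.
Invited Session: starts 6:00pm at or after Panel Talk ends 10:05am → clear.

No — it doesn't clash with anything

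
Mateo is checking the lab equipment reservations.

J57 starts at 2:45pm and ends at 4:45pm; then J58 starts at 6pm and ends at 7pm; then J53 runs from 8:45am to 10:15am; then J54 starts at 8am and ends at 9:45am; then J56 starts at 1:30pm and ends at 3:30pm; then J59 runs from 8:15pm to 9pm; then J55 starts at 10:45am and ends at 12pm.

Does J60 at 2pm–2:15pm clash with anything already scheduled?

Yes — it overlaps J56

J54: ends 9:45am at or before J60 starts 2pm → clear.
J53: ends 10:15am at or before J60 starts 2pm → clear.
J55: ends 12pm at or before J60 starts 2pm → clear.
J56: starts 1:30pm before J60 ends 2:15pm, and ends 3:30pm after J60 starts 2pm → overlap.
J57: starts 2:45pm at or after J60 ends 2:15pm → clear.
J58: starts 6pm at or after J60 ends 2:15pm → clear.
J59: starts 8:15pm at or after J60 ends 2:15pm → clear.
J60 overlaps J56.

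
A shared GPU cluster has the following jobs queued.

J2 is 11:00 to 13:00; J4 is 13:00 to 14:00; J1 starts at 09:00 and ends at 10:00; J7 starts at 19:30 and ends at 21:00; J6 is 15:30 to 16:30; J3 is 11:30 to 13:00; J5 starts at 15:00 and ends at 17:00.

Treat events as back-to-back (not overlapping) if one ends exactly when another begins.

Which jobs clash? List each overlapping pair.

J2 & J3, J5 & J6

Sorted by start: J1, J2, J3, J4, J5, J6, J7.
J2 starts after J1 ends, so J1 has no further overlaps.
J3 starts before J2 ends → J2 and J3 overlap.
J4 starts exactly when J2 ends (back-to-back, no overlap), so J2 has no further overlaps.
J4 starts exactly when J3 ends (back-to-back, no overlap), so J3 has no further overlaps.
J5 starts after J4 ends, so J4 has no further overlaps.
J6 starts before J5 ends → J5 and J6 overlap.
J7 starts after J5 ends.
J7 starts after J6 ends.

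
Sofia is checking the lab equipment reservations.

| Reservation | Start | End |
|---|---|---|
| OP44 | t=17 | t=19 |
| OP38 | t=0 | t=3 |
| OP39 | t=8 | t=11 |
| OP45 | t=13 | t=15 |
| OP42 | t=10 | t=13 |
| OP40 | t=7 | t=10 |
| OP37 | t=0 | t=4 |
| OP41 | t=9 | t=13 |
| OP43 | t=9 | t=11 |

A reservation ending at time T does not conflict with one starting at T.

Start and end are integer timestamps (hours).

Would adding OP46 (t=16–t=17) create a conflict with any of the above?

OP37: ends t=4 at or before OP46 starts t=16 → clear.
OP38: ends t=3 at or before OP46 starts t=16 → clear.
OP40: ends t=10 at or before OP46 starts t=16 → clear.
OP39: ends t=11 at or before OP46 starts t=16 → clear.
OP41: ends t=13 at or before OP46 starts t=16 → clear.
OP43: ends t=11 at or before OP46 starts t=16 → clear.
OP42: ends t=13 at or before OP46 starts t=16 → clear.
OP45: ends t=15 at or before OP46 starts t=16 → clear.
OP44: starts t=17 at or after OP46 ends t=17 → clear.

No — it doesn't clash with anything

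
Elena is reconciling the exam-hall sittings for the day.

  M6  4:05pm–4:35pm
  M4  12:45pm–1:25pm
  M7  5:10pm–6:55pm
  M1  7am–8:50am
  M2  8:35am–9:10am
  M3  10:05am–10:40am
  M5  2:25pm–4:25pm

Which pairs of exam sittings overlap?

Sorted by start: M1, M2, M3, M4, M5, M6, M7.
M2 starts before M1 ends → M1 and M2 overlap.
M3 starts after M1 ends, so M1 has no further overlaps.
M3 starts after M2 ends, so M2 has no further overlaps.
M4 starts after M3 ends, so M3 has no further overlaps.
M5 starts after M4 ends, so M4 has no further overlaps.
M6 starts before M5 ends → M5 and M6 overlap.
M7 starts after M5 ends.
M7 starts after M6 ends.

M1 & M2, M5 & M6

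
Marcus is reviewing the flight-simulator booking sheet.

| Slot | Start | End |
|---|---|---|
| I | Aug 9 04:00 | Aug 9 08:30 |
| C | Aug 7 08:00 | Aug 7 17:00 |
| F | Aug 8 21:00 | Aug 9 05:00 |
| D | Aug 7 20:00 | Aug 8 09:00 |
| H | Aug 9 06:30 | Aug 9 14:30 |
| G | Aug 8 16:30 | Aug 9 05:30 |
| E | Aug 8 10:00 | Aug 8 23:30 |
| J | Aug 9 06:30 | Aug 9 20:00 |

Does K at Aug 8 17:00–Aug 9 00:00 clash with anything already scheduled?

Yes — it overlaps E, F, G

C: ends Aug 7 17:00 at or before K starts Aug 8 17:00 → clear.
D: ends Aug 8 09:00 at or before K starts Aug 8 17:00 → clear.
E: starts Aug 8 10:00 before K ends Aug 9 00:00, and ends Aug 8 23:30 after K starts Aug 8 17:00 → overlap.
G: starts Aug 8 16:30 before K ends Aug 9 00:00, and ends Aug 9 05:30 after K starts Aug 8 17:00 → overlap.
F: starts Aug 8 21:00 before K ends Aug 9 00:00, and ends Aug 9 05:00 after K starts Aug 8 17:00 → overlap.
I: starts Aug 9 04:00 at or after K ends Aug 9 00:00 → clear.
H: starts Aug 9 06:30 at or after K ends Aug 9 00:00 → clear.
J: starts Aug 9 06:30 at or after K ends Aug 9 00:00 → clear.
K overlaps E, F, G.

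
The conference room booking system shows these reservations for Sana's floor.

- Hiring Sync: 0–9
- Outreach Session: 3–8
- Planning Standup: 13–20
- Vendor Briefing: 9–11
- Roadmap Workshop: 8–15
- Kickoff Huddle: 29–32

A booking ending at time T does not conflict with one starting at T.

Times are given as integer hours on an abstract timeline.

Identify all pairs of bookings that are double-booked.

Hiring Sync & Outreach Session, Hiring Sync & Roadmap Workshop, Planning Standup & Roadmap Workshop, Roadmap Workshop & Vendor Briefing

Sorted by start: Hiring Sync, Outreach Session, Roadmap Workshop, Vendor Briefing, Planning Standup, Kickoff Huddle.
Outreach Session starts before Hiring Sync ends → Hiring Sync and Outreach Session overlap.
Roadmap Workshop starts before Hiring Sync ends → Hiring Sync and Roadmap Workshop overlap.
Vendor Briefing starts exactly when Hiring Sync ends (back-to-back, no overlap) — done with Hiring Sync.
Roadmap Workshop starts exactly when Outreach Session ends (back-to-back, no overlap) — done with Outreach Session.
Vendor Briefing starts before Roadmap Workshop ends → Roadmap Workshop and Vendor Briefing overlap.
Planning Standup starts before Roadmap Workshop ends → Roadmap Workshop and Planning Standup overlap.
Kickoff Huddle starts after Roadmap Workshop ends.
Planning Standup starts after Vendor Briefing ends — done with Vendor Briefing.
Kickoff Huddle starts after Planning Standup ends.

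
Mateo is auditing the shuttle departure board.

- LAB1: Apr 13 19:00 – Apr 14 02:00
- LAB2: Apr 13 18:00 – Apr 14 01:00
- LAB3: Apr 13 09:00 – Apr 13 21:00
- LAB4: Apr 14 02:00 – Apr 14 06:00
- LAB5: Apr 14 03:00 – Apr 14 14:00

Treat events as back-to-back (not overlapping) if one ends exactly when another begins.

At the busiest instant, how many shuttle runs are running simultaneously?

Sweep the timeline, counting +1 at each start and −1 at each end (ends before starts at a tie):
Apr 13 09:00 start LAB3 → 1
Apr 13 18:00 start LAB2 → 2
Apr 13 19:00 start LAB1 → 3
Apr 13 21:00 end LAB3 → 2
Apr 14 01:00 end LAB2 → 1
Apr 14 02:00 end LAB1 → 0
Apr 14 02:00 start LAB4 → 1
Apr 14 03:00 start LAB5 → 2
Apr 14 06:00 end LAB4 → 1
Apr 14 14:00 end LAB5 → 0
Peak is 3, at Apr 13 19:00 (LAB1, LAB2, LAB3).

3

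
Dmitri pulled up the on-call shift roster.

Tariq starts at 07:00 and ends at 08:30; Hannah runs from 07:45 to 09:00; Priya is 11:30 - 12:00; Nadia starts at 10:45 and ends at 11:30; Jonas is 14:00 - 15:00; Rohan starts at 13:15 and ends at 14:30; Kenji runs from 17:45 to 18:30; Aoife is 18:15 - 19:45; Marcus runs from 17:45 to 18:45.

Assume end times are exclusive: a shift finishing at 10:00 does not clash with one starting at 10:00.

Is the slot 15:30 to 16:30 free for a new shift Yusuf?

Tariq: ends 08:30 at or before Yusuf starts 15:30 → clear.
Hannah: ends 09:00 at or before Yusuf starts 15:30 → clear.
Nadia: ends 11:30 at or before Yusuf starts 15:30 → clear.
Priya: ends 12:00 at or before Yusuf starts 15:30 → clear.
Rohan: ends 14:30 at or before Yusuf starts 15:30 → clear.
Jonas: ends 15:00 at or before Yusuf starts 15:30 → clear.
Kenji: starts 17:45 at or after Yusuf ends 16:30 → clear.
Marcus: starts 17:45 at or after Yusuf ends 16:30 → clear.
Aoife: starts 18:15 at or after Yusuf ends 16:30 → clear.

Yes — the slot is free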